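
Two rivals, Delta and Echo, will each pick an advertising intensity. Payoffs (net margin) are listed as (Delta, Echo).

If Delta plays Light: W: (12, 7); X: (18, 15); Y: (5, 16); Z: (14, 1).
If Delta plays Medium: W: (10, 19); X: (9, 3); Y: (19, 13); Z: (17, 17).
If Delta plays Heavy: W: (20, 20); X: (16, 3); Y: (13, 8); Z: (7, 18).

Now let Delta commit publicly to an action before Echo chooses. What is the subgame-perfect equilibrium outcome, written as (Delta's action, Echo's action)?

Work backward from Echo's decision.
- Light: BR = Y, leader payoff 5.
- Medium: BR = W, leader payoff 10.
- Heavy: BR = W, leader payoff 20.
Maximizing over 5, 10, 20, Delta chooses Heavy. Subgame-perfect outcome: (Heavy, W) with payoffs (20, 20).

(Heavy, W)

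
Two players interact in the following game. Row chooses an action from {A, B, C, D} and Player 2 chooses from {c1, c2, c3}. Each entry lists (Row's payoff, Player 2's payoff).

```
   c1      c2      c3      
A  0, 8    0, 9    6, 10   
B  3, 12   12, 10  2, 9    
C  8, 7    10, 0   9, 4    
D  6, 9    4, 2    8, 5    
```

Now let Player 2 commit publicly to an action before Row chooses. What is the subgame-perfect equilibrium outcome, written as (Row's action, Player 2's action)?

Row best-responds to each possible Player 2 move:
- c1: BR = C, leader payoff 7.
- c2: BR = B, leader payoff 10.
- c3: BR = C, leader payoff 4.
Player 2's induced payoffs are 7, 10, 4, so Player 2 commits to c2. Subgame-perfect outcome: (B, c2) with payoffs (12, 10).

(B, c2)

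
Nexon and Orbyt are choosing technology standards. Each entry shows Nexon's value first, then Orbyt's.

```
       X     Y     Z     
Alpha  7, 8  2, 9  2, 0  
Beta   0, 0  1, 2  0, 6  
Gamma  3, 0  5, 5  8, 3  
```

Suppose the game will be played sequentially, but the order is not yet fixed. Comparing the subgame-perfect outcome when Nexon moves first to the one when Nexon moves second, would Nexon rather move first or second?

If Nexon leads: Orbyt's best replies are Alpha→Y, Beta→Z, Gamma→Y; Nexon's induced payoffs 2, 0, 5; outcome (Gamma, Y), payoffs (5, 5).
If Orbyt leads: Nexon's best replies are X→Alpha, Y→Gamma, Z→Gamma; Orbyt's induced payoffs 8, 5, 3; outcome (Alpha, X), payoffs (7, 8).
Nexon gets 5 moving first and 7 moving second, so Nexon prefers to move second.

second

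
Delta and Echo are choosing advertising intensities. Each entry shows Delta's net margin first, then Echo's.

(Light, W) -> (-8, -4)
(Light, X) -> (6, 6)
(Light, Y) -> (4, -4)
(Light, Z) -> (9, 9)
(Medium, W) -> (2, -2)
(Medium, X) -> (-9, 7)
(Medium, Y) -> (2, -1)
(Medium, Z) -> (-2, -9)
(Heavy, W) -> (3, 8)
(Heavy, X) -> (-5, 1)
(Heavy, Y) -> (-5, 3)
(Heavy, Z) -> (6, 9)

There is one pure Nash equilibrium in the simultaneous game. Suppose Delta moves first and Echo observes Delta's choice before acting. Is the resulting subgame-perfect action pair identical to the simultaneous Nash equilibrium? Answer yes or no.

Solve by backward induction (Delta leads).
- Light → Echo plays Z (best of -4, 6, -4, 9); Delta gets 9.
- Medium → Echo plays X (best of -2, 7, -1, -9); Delta gets -9.
- Heavy → Echo plays Z (best of 8, 1, 3, 9); Delta gets 6.
Maximizing over 9, -9, 6, Delta chooses Light. Subgame-perfect outcome: (Light, Z) with payoffs (9, 9).
Under simultaneous play:
Delta's best replies: W→Heavy; X→Light; Y→Light; Z→Light.
Echo's best replies: Light→Z; Medium→X; Heavy→Z.
The unique mutual best reply is (Light, Z), giving (9, 9).
Sequential outcome (Light, Z) coincides with the Nash profile (Light, Z).

yes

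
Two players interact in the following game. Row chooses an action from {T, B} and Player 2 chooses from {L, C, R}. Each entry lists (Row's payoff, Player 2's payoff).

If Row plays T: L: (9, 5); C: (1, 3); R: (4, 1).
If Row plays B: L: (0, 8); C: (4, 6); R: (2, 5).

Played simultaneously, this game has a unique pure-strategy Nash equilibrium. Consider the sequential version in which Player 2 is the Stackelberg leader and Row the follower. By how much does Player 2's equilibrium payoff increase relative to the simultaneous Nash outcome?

1

Backward induction with Player 2 moving first.
- L → Row plays T (best of 9, 0); Player 2 gets 5.
- C → Row plays B (best of 1, 4); Player 2 gets 6.
- R → Row plays T (best of 4, 2); Player 2 gets 1.
Among 5, 6, 1, the best is 6 at C. Subgame-perfect outcome: (B, C) with payoffs (4, 6).
For the simultaneous game, intersect best replies.
Row's best replies: L→T; C→B; R→T.
Player 2's best replies: T→L; B→L.
Only (T, L) has each player best-responding; Nash payoffs (9, 5).
Player 2's commitment gain: 6 − 5 = 1.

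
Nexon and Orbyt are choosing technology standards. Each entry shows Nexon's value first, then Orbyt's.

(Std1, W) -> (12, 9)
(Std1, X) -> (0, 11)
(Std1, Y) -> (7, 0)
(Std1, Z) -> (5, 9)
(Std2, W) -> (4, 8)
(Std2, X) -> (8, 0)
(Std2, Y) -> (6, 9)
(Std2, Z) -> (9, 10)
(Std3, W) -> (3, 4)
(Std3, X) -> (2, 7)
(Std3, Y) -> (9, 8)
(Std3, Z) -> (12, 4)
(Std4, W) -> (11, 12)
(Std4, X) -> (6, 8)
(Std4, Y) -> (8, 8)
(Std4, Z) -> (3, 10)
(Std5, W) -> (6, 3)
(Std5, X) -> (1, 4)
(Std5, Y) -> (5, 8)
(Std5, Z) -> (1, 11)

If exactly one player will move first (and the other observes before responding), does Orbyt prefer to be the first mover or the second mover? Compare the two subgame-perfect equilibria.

second

If Nexon leads: Orbyt's best replies are Std1→X, Std2→Z, Std3→Y, Std4→W, Std5→Z; Nexon's induced payoffs 0, 9, 9, 11, 1; outcome (Std4, W), payoffs (11, 12).
If Orbyt leads: Nexon's best replies are W→Std1, X→Std2, Y→Std3, Z→Std3; Orbyt's induced payoffs 9, 0, 8, 4; outcome (Std1, W), payoffs (12, 9).
Orbyt gets 9 moving first and 12 moving second, so Orbyt prefers to move second.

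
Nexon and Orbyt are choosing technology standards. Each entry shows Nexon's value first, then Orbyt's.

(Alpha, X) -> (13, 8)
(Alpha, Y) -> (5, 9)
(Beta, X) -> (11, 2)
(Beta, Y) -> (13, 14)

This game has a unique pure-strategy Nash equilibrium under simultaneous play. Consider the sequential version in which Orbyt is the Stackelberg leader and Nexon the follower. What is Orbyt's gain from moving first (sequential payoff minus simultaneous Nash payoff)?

Backward induction with Orbyt moving first.
- X: BR = Alpha, leader payoff 8.
- Y: BR = Beta, leader payoff 14.
Orbyt's induced payoffs are 8, 14, so Orbyt commits to Y. Subgame-perfect outcome: (Beta, Y) with payoffs (13, 14).
For the simultaneous game, intersect best replies.
Nexon's best replies: X→Alpha; Y→Beta.
Orbyt's best replies: Alpha→Y; Beta→Y.
The unique mutual best reply is (Beta, Y), giving (13, 14).
Orbyt's commitment gain: 14 − 14 = 0.

0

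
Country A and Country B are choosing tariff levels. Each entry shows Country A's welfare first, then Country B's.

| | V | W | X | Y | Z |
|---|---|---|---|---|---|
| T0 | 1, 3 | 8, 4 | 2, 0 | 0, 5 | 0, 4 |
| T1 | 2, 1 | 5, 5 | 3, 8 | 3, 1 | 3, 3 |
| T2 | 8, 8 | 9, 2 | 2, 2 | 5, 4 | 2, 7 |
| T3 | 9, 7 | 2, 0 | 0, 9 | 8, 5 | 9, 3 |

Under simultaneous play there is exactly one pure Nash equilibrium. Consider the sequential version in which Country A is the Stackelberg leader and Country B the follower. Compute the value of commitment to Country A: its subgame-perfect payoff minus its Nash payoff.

Backward induction with Country A moving first.
- T0: BR = Y, leader payoff 0.
- T1: BR = X, leader payoff 3.
- T2: BR = V, leader payoff 8.
- T3: BR = X, leader payoff 0.
Country A's induced payoffs are 0, 3, 8, 0, so Country A commits to T2. Subgame-perfect outcome: (T2, V) with payoffs (8, 8).
For the simultaneous game, intersect best replies.
Country A's best replies: V→T3; W→T2; X→T1; Y→T3; Z→T3.
Country B's best replies: T0→Y; T1→X; T2→V; T3→X.
The unique mutual best reply is (T1, X), giving (3, 8).
Country A's commitment gain: 8 − 3 = 5.

5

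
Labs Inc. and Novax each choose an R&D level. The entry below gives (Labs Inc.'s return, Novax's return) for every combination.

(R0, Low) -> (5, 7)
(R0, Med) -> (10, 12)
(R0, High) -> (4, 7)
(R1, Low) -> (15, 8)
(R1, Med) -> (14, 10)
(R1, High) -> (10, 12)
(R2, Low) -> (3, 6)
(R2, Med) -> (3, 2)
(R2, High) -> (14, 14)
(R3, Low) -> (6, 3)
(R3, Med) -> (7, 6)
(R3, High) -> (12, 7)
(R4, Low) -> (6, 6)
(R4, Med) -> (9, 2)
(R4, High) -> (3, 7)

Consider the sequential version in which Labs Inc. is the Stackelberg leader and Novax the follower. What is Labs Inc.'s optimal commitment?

R2

Solve by backward induction (Labs Inc. leads).
- R0: Novax compares 7, 12, 7 and picks Med; Labs Inc. would get 10.
- R1: Novax compares 8, 10, 12 and picks High; Labs Inc. would get 10.
- R2: Novax compares 6, 2, 14 and picks High; Labs Inc. would get 14.
- R3: Novax compares 3, 6, 7 and picks High; Labs Inc. would get 12.
- R4: Novax compares 6, 2, 7 and picks High; Labs Inc. would get 3.
Among 10, 10, 14, 12, 3, the best is 14 at R2. Subgame-perfect outcome: (R2, High) with payoffs (14, 14).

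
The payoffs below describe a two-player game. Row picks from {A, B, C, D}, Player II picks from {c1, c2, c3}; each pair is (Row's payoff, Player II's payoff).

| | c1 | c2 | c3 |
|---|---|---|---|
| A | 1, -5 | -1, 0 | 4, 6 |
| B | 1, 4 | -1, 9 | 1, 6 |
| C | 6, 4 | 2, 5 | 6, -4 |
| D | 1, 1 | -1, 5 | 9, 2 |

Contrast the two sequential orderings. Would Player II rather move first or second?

If Row leads: Player II's best replies are A→c3, B→c2, C→c2, D→c2; Row's induced payoffs 4, -1, 2, -1; outcome (A, c3), payoffs (4, 6).
If Player II leads: Row's best replies are c1→C, c2→C, c3→D; Player II's induced payoffs 4, 5, 2; outcome (C, c2), payoffs (2, 5).
Player II gets 5 moving first and 6 moving second, so Player II prefers to move second.

second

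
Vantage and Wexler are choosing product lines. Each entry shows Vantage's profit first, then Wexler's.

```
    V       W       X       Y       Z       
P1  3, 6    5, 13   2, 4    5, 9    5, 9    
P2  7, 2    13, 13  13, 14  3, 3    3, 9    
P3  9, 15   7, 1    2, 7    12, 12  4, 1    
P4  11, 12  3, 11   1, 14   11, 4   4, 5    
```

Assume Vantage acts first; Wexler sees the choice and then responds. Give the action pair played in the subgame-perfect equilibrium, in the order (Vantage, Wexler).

(P2, X)

Wexler best-responds to each possible Vantage move:
- P1 → Wexler plays W (best of 6, 13, 4, 9, 9); Vantage gets 5.
- P2 → Wexler plays X (best of 2, 13, 14, 3, 9); Vantage gets 13.
- P3 → Wexler plays V (best of 15, 1, 7, 12, 1); Vantage gets 9.
- P4 → Wexler plays X (best of 12, 11, 14, 4, 5); Vantage gets 1.
Among 5, 13, 9, 1, the best is 13 at P2. Subgame-perfect outcome: (P2, X) with payoffs (13, 14).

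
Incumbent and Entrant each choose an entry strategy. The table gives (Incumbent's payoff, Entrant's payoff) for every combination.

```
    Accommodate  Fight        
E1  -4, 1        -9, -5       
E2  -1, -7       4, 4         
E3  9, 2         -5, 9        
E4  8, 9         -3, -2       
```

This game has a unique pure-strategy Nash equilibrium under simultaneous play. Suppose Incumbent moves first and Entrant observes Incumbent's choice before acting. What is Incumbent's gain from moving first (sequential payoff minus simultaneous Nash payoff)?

4

Work backward from Entrant's decision.
- E1 → Entrant plays Accommodate (best of 1, -5); Incumbent gets -4.
- E2 → Entrant plays Fight (best of -7, 4); Incumbent gets 4.
- E3 → Entrant plays Fight (best of 2, 9); Incumbent gets -5.
- E4 → Entrant plays Accommodate (best of 9, -2); Incumbent gets 8.
Maximizing over -4, 4, -5, 8, Incumbent chooses E4. Subgame-perfect outcome: (E4, Accommodate) with payoffs (8, 9).
Under simultaneous play:
Incumbent's best replies: Accommodate→E3; Fight→E2.
Entrant's best replies: E1→Accommodate; E2→Fight; E3→Fight; E4→Accommodate.
The unique mutual best reply is (E2, Fight), giving (4, 4).
Incumbent's commitment gain: 8 − 4 = 4.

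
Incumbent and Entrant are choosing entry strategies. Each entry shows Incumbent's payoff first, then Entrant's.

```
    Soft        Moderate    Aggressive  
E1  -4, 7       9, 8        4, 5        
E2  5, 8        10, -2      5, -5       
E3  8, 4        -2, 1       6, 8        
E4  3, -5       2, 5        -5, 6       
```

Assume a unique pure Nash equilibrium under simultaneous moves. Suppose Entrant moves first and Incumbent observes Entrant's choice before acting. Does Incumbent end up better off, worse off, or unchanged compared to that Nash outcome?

Incumbent best-responds to each possible Entrant move:
- Soft: Incumbent compares -4, 5, 8, 3 and picks E3; Entrant would get 4.
- Moderate: Incumbent compares 9, 10, -2, 2 and picks E2; Entrant would get -2.
- Aggressive: Incumbent compares 4, 5, 6, -5 and picks E3; Entrant would get 8.
Among 4, -2, 8, the best is 8 at Aggressive. Subgame-perfect outcome: (E3, Aggressive) with payoffs (6, 8).
For the simultaneous game, intersect best replies.
Incumbent's best replies: Soft→E3; Moderate→E2; Aggressive→E3.
Entrant's best replies: E1→Moderate; E2→Soft; E3→Aggressive; E4→Aggressive.
The unique mutual best reply is (E3, Aggressive), giving (6, 8).
Incumbent earns 6 sequentially versus 6 at the Nash outcome: unchanged.

unchanged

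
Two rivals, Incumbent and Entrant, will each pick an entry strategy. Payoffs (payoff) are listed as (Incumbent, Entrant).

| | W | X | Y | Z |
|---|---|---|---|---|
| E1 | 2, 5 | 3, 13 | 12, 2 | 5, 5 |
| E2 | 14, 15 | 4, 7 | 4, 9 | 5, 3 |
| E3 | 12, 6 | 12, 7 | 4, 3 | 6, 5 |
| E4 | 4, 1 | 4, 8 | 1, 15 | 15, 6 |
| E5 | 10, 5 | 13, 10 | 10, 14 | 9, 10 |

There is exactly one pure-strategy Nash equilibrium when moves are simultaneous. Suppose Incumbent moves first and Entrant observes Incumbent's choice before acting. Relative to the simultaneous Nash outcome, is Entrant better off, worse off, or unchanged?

unchanged

Entrant best-responds to each possible Incumbent move:
- E1 → Entrant plays X (best of 5, 13, 2, 5); Incumbent gets 3.
- E2 → Entrant plays W (best of 15, 7, 9, 3); Incumbent gets 14.
- E3 → Entrant plays X (best of 6, 7, 3, 5); Incumbent gets 12.
- E4 → Entrant plays Y (best of 1, 8, 15, 6); Incumbent gets 1.
- E5 → Entrant plays Y (best of 5, 10, 14, 10); Incumbent gets 10.
Incumbent's induced payoffs are 3, 14, 12, 1, 10, so Incumbent commits to E2. Subgame-perfect outcome: (E2, W) with payoffs (14, 15).
Under simultaneous play:
Incumbent's best replies: W→E2; X→E5; Y→E1; Z→E4.
Entrant's best replies: E1→X; E2→W; E3→X; E4→Y; E5→Y.
The unique mutual best reply is (E2, W), giving (14, 15).
Entrant earns 15 sequentially versus 15 at the Nash outcome: unchanged.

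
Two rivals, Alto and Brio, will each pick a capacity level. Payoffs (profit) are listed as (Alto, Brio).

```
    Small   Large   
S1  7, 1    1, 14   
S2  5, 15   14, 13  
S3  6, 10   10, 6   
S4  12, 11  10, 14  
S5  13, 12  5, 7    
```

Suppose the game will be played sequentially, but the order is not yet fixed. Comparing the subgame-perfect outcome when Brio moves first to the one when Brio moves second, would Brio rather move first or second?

first

If Alto leads: Brio's best replies are S1→Large, S2→Small, S3→Small, S4→Large, S5→Small; Alto's induced payoffs 1, 5, 6, 10, 13; outcome (S5, Small), payoffs (13, 12).
If Brio leads: Alto's best replies are Small→S5, Large→S2; Brio's induced payoffs 12, 13; outcome (S2, Large), payoffs (14, 13).
Brio gets 13 moving first and 12 moving second, so Brio prefers to move first.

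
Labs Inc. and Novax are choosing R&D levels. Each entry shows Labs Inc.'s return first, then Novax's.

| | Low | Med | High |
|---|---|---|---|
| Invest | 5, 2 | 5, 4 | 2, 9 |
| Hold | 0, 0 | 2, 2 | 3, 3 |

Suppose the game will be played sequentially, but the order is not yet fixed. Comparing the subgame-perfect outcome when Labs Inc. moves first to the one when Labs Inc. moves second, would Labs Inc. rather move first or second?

If Labs Inc. leads: Novax's best replies are Invest→High, Hold→High; Labs Inc.'s induced payoffs 2, 3; outcome (Hold, High), payoffs (3, 3).
If Novax leads: Labs Inc.'s best replies are Low→Invest, Med→Invest, High→Hold; Novax's induced payoffs 2, 4, 3; outcome (Invest, Med), payoffs (5, 4).
Labs Inc. gets 3 moving first and 5 moving second, so Labs Inc. prefers to move second.

second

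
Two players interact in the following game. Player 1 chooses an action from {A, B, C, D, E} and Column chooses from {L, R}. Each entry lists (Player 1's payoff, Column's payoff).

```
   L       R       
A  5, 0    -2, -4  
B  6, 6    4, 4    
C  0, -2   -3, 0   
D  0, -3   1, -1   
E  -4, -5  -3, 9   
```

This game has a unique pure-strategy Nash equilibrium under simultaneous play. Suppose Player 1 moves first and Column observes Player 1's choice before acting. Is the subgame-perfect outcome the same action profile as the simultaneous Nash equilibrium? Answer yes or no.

yes

Work backward from Column's decision.
- A: BR = L, leader payoff 5.
- B: BR = L, leader payoff 6.
- C: BR = R, leader payoff -3.
- D: BR = R, leader payoff 1.
- E: BR = R, leader payoff -3.
Among 5, 6, -3, 1, -3, the best is 6 at B. Subgame-perfect outcome: (B, L) with payoffs (6, 6).
Under simultaneous play:
Player 1's best replies: L→B; R→B.
Column's best replies: A→L; B→L; C→R; D→R; E→R.
The unique mutual best reply is (B, L), giving (6, 6).
Sequential outcome (B, L) coincides with the Nash profile (B, L).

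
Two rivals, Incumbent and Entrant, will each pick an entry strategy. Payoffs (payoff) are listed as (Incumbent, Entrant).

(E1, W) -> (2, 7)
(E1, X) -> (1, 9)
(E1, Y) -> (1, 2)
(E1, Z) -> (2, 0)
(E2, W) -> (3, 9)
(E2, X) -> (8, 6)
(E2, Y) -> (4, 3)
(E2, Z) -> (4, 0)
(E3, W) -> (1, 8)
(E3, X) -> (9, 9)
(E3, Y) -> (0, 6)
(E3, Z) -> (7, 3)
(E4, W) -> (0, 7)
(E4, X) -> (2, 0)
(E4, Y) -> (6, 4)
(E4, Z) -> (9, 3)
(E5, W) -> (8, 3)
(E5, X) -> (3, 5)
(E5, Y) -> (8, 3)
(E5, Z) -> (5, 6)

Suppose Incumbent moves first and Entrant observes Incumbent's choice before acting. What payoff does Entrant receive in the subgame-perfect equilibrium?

Backward induction with Incumbent moving first.
- E1: Entrant compares 7, 9, 2, 0 and picks X; Incumbent would get 1.
- E2: Entrant compares 9, 6, 3, 0 and picks W; Incumbent would get 3.
- E3: Entrant compares 8, 9, 6, 3 and picks X; Incumbent would get 9.
- E4: Entrant compares 7, 0, 4, 3 and picks W; Incumbent would get 0.
- E5: Entrant compares 3, 5, 3, 6 and picks Z; Incumbent would get 5.
Among 1, 3, 9, 0, 5, the best is 9 at E3. Subgame-perfect outcome: (E3, X) with payoffs (9, 9).

9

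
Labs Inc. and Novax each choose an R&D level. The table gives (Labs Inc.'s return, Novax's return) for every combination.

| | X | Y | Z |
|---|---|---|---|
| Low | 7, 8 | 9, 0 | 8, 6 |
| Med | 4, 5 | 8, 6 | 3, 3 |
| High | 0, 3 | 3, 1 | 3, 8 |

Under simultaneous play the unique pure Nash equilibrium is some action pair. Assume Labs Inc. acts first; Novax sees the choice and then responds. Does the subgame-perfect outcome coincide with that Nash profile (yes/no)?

no

Novax best-responds to each possible Labs Inc. move:
- Low → Novax plays X (best of 8, 0, 6); Labs Inc. gets 7.
- Med → Novax plays Y (best of 5, 6, 3); Labs Inc. gets 8.
- High → Novax plays Z (best of 3, 1, 8); Labs Inc. gets 3.
Maximizing over 7, 8, 3, Labs Inc. chooses Med. Subgame-perfect outcome: (Med, Y) with payoffs (8, 6).
Now find the simultaneous Nash equilibrium.
Labs Inc.'s best replies: X→Low; Y→Low; Z→Low.
Novax's best replies: Low→X; Med→Y; High→Z.
Only (Low, X) has each player best-responding; Nash payoffs (7, 8).
Sequential outcome (Med, Y) differs from the Nash profile (Low, X).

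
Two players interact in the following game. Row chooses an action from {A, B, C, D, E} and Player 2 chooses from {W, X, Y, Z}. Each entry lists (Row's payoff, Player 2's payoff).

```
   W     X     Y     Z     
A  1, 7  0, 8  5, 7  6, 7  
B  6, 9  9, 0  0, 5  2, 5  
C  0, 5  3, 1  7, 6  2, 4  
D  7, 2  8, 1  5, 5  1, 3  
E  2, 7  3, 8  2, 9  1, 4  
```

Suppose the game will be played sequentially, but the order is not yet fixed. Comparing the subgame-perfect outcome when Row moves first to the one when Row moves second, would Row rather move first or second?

If Row leads: Player 2's best replies are A→X, B→W, C→Y, D→Y, E→Y; Row's induced payoffs 0, 6, 7, 5, 2; outcome (C, Y), payoffs (7, 6).
If Player 2 leads: Row's best replies are W→D, X→B, Y→C, Z→A; Player 2's induced payoffs 2, 0, 6, 7; outcome (A, Z), payoffs (6, 7).
Row gets 7 moving first and 6 moving second, so Row prefers to move first.

first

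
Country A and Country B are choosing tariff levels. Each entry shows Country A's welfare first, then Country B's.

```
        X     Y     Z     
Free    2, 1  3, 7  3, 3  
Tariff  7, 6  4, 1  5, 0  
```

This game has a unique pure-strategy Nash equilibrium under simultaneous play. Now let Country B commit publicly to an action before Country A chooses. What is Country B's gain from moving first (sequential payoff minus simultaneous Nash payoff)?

0

Work backward from Country A's decision.
- X: BR = Tariff, leader payoff 6.
- Y: BR = Tariff, leader payoff 1.
- Z: BR = Tariff, leader payoff 0.
Country B's induced payoffs are 6, 1, 0, so Country B commits to X. Subgame-perfect outcome: (Tariff, X) with payoffs (7, 6).
Now find the simultaneous Nash equilibrium.
Country A's best replies: X→Tariff; Y→Tariff; Z→Tariff.
Country B's best replies: Free→Y; Tariff→X.
The unique mutual best reply is (Tariff, X), giving (7, 6).
Country B's commitment gain: 6 − 6 = 0.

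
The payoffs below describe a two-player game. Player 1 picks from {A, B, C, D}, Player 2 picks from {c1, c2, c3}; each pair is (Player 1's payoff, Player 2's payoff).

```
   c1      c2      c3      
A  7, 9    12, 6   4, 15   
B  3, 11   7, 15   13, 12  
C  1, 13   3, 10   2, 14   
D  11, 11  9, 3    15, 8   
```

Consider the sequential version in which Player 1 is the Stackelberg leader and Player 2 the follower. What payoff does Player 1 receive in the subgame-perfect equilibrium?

11

Work backward from Player 2's decision.
- A → Player 2 plays c3 (best of 9, 6, 15); Player 1 gets 4.
- B → Player 2 plays c2 (best of 11, 15, 12); Player 1 gets 7.
- C → Player 2 plays c3 (best of 13, 10, 14); Player 1 gets 2.
- D → Player 2 plays c1 (best of 11, 3, 8); Player 1 gets 11.
Player 1's induced payoffs are 4, 7, 2, 11, so Player 1 commits to D. Subgame-perfect outcome: (D, c1) with payoffs (11, 11).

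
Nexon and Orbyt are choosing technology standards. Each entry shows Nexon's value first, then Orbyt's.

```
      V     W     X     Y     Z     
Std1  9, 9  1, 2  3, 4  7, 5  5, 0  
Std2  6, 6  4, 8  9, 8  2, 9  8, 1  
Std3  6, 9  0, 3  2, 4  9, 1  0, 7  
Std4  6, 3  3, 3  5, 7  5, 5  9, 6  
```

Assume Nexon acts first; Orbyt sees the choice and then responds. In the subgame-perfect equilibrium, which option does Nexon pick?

Orbyt best-responds to each possible Nexon move:
- Std1 → Orbyt plays V (best of 9, 2, 4, 5, 0); Nexon gets 9.
- Std2 → Orbyt plays Y (best of 6, 8, 8, 9, 1); Nexon gets 2.
- Std3 → Orbyt plays V (best of 9, 3, 4, 1, 7); Nexon gets 6.
- Std4 → Orbyt plays X (best of 3, 3, 7, 5, 6); Nexon gets 5.
Among 9, 2, 6, 5, the best is 9 at Std1. Subgame-perfect outcome: (Std1, V) with payoffs (9, 9).

Std1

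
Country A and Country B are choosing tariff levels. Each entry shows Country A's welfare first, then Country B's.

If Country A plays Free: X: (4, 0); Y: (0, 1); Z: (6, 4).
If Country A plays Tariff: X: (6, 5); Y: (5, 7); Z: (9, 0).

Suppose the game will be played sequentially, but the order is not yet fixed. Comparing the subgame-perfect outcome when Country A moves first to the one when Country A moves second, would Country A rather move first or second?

first

If Country A leads: Country B's best replies are Free→Z, Tariff→Y; Country A's induced payoffs 6, 5; outcome (Free, Z), payoffs (6, 4).
If Country B leads: Country A's best replies are X→Tariff, Y→Tariff, Z→Tariff; Country B's induced payoffs 5, 7, 0; outcome (Tariff, Y), payoffs (5, 7).
Country A gets 6 moving first and 5 moving second, so Country A prefers to move first.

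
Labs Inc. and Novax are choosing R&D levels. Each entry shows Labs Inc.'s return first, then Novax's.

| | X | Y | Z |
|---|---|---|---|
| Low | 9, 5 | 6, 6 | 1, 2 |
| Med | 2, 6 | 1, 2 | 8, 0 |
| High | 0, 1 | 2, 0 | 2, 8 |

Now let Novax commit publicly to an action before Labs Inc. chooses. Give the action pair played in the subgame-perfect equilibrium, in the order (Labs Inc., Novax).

Backward induction with Novax moving first.
- X: BR = Low, leader payoff 5.
- Y: BR = Low, leader payoff 6.
- Z: BR = Med, leader payoff 0.
Maximizing over 5, 6, 0, Novax chooses Y. Subgame-perfect outcome: (Low, Y) with payoffs (6, 6).

(Low, Y)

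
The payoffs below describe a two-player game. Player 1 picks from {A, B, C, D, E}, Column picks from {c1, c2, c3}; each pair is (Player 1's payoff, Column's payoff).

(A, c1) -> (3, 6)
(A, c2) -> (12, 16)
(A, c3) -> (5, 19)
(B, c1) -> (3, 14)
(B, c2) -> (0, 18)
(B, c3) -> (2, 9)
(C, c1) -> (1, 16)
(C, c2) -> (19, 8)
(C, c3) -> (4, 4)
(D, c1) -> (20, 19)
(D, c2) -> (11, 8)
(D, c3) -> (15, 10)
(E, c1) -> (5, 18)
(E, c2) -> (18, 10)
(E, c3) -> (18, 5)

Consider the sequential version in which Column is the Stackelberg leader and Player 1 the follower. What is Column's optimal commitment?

c1

Backward induction with Column moving first.
- c1: BR = D, leader payoff 19.
- c2: BR = C, leader payoff 8.
- c3: BR = E, leader payoff 5.
Among 19, 8, 5, the best is 19 at c1. Subgame-perfect outcome: (D, c1) with payoffs (20, 19).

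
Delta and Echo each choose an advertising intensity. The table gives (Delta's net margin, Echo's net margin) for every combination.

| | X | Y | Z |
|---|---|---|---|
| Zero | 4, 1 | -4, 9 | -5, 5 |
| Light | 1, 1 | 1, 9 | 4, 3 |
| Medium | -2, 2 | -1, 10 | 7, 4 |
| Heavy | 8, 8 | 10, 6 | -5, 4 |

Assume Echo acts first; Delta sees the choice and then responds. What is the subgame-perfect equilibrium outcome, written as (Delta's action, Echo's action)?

Backward induction with Echo moving first.
- X → Delta plays Heavy (best of 4, 1, -2, 8); Echo gets 8.
- Y → Delta plays Heavy (best of -4, 1, -1, 10); Echo gets 6.
- Z → Delta plays Medium (best of -5, 4, 7, -5); Echo gets 4.
Echo's induced payoffs are 8, 6, 4, so Echo commits to X. Subgame-perfect outcome: (Heavy, X) with payoffs (8, 8).

(Heavy, X)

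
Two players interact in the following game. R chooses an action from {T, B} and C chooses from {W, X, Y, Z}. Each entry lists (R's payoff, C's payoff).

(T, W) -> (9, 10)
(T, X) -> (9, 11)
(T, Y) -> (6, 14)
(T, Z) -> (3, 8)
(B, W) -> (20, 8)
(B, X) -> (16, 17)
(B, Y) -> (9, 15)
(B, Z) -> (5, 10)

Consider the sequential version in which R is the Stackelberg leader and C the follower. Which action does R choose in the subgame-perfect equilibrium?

B

C best-responds to each possible R move:
- T → C plays Y (best of 10, 11, 14, 8); R gets 6.
- B → C plays X (best of 8, 17, 15, 10); R gets 16.
Among 6, 16, the best is 16 at B. Subgame-perfect outcome: (B, X) with payoffs (16, 17).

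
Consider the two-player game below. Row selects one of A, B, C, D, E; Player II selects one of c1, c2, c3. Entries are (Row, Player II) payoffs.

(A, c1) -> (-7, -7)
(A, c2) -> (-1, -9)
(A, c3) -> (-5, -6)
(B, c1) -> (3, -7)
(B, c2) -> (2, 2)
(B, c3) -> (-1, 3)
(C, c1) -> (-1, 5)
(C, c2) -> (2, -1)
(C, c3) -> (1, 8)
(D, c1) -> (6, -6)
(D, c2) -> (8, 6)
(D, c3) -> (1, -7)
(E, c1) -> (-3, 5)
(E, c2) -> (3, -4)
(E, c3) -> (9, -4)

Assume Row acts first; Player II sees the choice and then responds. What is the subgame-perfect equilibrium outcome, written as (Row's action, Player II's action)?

Player II best-responds to each possible Row move:
- A: BR = c3, leader payoff -5.
- B: BR = c3, leader payoff -1.
- C: BR = c3, leader payoff 1.
- D: BR = c2, leader payoff 8.
- E: BR = c1, leader payoff -3.
Maximizing over -5, -1, 1, 8, -3, Row chooses D. Subgame-perfect outcome: (D, c2) with payoffs (8, 6).

(D, c2)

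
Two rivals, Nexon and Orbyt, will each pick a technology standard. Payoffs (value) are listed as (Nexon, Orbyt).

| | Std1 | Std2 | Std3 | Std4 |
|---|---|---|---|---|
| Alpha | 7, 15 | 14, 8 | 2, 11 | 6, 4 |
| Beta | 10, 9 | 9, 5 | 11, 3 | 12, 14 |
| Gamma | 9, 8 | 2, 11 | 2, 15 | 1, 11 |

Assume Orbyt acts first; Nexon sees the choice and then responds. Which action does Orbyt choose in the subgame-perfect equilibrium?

Std4

Work backward from Nexon's decision.
- Std1 → Nexon plays Beta (best of 7, 10, 9); Orbyt gets 9.
- Std2 → Nexon plays Alpha (best of 14, 9, 2); Orbyt gets 8.
- Std3 → Nexon plays Beta (best of 2, 11, 2); Orbyt gets 3.
- Std4 → Nexon plays Beta (best of 6, 12, 1); Orbyt gets 14.
Maximizing over 9, 8, 3, 14, Orbyt chooses Std4. Subgame-perfect outcome: (Beta, Std4) with payoffs (12, 14).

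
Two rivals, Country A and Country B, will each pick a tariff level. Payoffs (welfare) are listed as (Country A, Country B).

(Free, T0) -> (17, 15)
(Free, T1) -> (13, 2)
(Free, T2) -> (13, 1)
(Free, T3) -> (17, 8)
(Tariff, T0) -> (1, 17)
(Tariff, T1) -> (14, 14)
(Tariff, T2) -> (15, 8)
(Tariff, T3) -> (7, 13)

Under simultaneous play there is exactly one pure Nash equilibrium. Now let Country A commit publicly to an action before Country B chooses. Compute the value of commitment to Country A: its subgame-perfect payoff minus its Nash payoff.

Solve by backward induction (Country A leads).
- Free → Country B plays T0 (best of 15, 2, 1, 8); Country A gets 17.
- Tariff → Country B plays T0 (best of 17, 14, 8, 13); Country A gets 1.
Maximizing over 17, 1, Country A chooses Free. Subgame-perfect outcome: (Free, T0) with payoffs (17, 15).
For the simultaneous game, intersect best replies.
Country A's best replies: T0→Free; T1→Tariff; T2→Tariff; T3→Free.
Country B's best replies: Free→T0; Tariff→T0.
The unique mutual best reply is (Free, T0), giving (17, 15).
Country A's commitment gain: 17 − 17 = 0.

0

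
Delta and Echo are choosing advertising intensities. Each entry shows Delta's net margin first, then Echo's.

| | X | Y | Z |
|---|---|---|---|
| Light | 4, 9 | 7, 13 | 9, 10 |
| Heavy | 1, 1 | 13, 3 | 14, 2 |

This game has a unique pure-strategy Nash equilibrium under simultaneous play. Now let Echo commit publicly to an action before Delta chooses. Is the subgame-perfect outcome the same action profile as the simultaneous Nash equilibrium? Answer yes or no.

no

Solve by backward induction (Echo leads).
- X: Delta compares 4, 1 and picks Light; Echo would get 9.
- Y: Delta compares 7, 13 and picks Heavy; Echo would get 3.
- Z: Delta compares 9, 14 and picks Heavy; Echo would get 2.
Among 9, 3, 2, the best is 9 at X. Subgame-perfect outcome: (Light, X) with payoffs (4, 9).
Now find the simultaneous Nash equilibrium.
Delta's best replies: X→Light; Y→Heavy; Z→Heavy.
Echo's best replies: Light→Y; Heavy→Y.
The unique mutual best reply is (Heavy, Y), giving (13, 3).
Sequential outcome (Light, X) differs from the Nash profile (Heavy, Y).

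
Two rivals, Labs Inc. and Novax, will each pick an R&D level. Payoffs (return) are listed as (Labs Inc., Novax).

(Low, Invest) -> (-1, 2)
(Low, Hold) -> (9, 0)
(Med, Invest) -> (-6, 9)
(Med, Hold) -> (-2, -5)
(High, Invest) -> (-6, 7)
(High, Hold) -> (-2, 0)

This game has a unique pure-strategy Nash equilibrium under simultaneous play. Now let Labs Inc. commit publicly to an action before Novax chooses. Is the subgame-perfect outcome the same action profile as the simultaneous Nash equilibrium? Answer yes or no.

Solve by backward induction (Labs Inc. leads).
- Low: BR = Invest, leader payoff -1.
- Med: BR = Invest, leader payoff -6.
- High: BR = Invest, leader payoff -6.
Labs Inc.'s induced payoffs are -1, -6, -6, so Labs Inc. commits to Low. Subgame-perfect outcome: (Low, Invest) with payoffs (-1, 2).
For the simultaneous game, intersect best replies.
Labs Inc.'s best replies: Invest→Low; Hold→Low.
Novax's best replies: Low→Invest; Med→Invest; High→Invest.
Only (Low, Invest) has each player best-responding; Nash payoffs (-1, 2).
Sequential outcome (Low, Invest) coincides with the Nash profile (Low, Invest).

yes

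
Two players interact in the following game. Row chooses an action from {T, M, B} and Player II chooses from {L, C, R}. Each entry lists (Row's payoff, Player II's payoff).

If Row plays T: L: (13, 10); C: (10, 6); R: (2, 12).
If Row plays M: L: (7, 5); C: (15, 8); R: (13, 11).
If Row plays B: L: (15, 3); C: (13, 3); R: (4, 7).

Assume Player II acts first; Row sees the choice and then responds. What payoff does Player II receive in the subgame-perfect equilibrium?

Row best-responds to each possible Player II move:
- L: BR = B, leader payoff 3.
- C: BR = M, leader payoff 8.
- R: BR = M, leader payoff 11.
Maximizing over 3, 8, 11, Player II chooses R. Subgame-perfect outcome: (M, R) with payoffs (13, 11).

11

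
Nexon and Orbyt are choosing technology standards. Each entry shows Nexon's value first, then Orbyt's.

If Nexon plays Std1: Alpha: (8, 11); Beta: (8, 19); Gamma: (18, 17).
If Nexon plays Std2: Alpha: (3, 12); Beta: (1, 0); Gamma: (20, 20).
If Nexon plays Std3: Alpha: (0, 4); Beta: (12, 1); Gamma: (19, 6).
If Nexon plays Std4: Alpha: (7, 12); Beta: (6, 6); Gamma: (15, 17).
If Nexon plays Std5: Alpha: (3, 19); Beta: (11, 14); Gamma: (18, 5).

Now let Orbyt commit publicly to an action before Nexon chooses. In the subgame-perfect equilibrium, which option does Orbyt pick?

Backward induction with Orbyt moving first.
- Alpha: Nexon compares 8, 3, 0, 7, 3 and picks Std1; Orbyt would get 11.
- Beta: Nexon compares 8, 1, 12, 6, 11 and picks Std3; Orbyt would get 1.
- Gamma: Nexon compares 18, 20, 19, 15, 18 and picks Std2; Orbyt would get 20.
Maximizing over 11, 1, 20, Orbyt chooses Gamma. Subgame-perfect outcome: (Std2, Gamma) with payoffs (20, 20).

Gamma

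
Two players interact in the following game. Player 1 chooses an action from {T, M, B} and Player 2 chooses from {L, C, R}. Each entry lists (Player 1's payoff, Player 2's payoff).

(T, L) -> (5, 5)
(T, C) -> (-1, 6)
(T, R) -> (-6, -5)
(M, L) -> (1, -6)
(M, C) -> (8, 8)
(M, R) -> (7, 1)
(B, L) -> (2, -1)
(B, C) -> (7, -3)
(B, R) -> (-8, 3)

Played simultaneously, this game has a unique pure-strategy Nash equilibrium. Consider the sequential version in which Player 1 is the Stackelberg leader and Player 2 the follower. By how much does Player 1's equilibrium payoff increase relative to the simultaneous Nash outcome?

0

Player 2 best-responds to each possible Player 1 move:
- T → Player 2 plays C (best of 5, 6, -5); Player 1 gets -1.
- M → Player 2 plays C (best of -6, 8, 1); Player 1 gets 8.
- B → Player 2 plays R (best of -1, -3, 3); Player 1 gets -8.
Among -1, 8, -8, the best is 8 at M. Subgame-perfect outcome: (M, C) with payoffs (8, 8).
Under simultaneous play:
Player 1's best replies: L→T; C→M; R→M.
Player 2's best replies: T→C; M→C; B→R.
The unique mutual best reply is (M, C), giving (8, 8).
Player 1's commitment gain: 8 − 8 = 0.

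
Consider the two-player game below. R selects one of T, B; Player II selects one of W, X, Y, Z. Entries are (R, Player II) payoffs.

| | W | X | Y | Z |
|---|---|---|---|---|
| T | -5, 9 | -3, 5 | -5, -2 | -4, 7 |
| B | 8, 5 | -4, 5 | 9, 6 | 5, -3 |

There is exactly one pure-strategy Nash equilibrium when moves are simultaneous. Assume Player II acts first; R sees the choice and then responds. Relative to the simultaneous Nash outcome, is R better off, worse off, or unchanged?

unchanged

Solve by backward induction (Player II leads).
- W → R plays B (best of -5, 8); Player II gets 5.
- X → R plays T (best of -3, -4); Player II gets 5.
- Y → R plays B (best of -5, 9); Player II gets 6.
- Z → R plays B (best of -4, 5); Player II gets -3.
Maximizing over 5, 5, 6, -3, Player II chooses Y. Subgame-perfect outcome: (B, Y) with payoffs (9, 6).
Under simultaneous play:
R's best replies: W→B; X→T; Y→B; Z→B.
Player II's best replies: T→W; B→Y.
The unique mutual best reply is (B, Y), giving (9, 6).
R earns 9 sequentially versus 9 at the Nash outcome: unchanged.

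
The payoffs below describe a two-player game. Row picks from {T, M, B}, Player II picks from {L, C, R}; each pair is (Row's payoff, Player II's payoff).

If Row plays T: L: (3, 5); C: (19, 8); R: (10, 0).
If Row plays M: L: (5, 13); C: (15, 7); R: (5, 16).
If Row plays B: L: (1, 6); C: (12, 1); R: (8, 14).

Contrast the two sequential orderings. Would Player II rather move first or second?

first

If Row leads: Player II's best replies are T→C, M→R, B→R; Row's induced payoffs 19, 5, 8; outcome (T, C), payoffs (19, 8).
If Player II leads: Row's best replies are L→M, C→T, R→T; Player II's induced payoffs 13, 8, 0; outcome (M, L), payoffs (5, 13).
Player II gets 13 moving first and 8 moving second, so Player II prefers to move first.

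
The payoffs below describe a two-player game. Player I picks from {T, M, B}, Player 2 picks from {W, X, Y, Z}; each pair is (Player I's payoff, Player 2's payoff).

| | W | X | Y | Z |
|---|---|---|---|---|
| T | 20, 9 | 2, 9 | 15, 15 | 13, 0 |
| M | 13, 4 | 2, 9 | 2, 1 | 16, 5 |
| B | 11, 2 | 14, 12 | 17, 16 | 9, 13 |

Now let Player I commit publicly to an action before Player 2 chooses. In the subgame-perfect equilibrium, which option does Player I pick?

Solve by backward induction (Player I leads).
- T → Player 2 plays Y (best of 9, 9, 15, 0); Player I gets 15.
- M → Player 2 plays X (best of 4, 9, 1, 5); Player I gets 2.
- B → Player 2 plays Y (best of 2, 12, 16, 13); Player I gets 17.
Among 15, 2, 17, the best is 17 at B. Subgame-perfect outcome: (B, Y) with payoffs (17, 16).

B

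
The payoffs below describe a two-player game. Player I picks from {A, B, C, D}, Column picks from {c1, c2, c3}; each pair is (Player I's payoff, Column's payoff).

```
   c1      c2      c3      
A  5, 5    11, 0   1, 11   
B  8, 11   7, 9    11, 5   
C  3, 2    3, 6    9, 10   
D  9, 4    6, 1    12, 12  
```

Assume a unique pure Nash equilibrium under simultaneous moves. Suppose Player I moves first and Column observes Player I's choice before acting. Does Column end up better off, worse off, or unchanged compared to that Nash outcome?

unchanged

Column best-responds to each possible Player I move:
- A: BR = c3, leader payoff 1.
- B: BR = c1, leader payoff 8.
- C: BR = c3, leader payoff 9.
- D: BR = c3, leader payoff 12.
Maximizing over 1, 8, 9, 12, Player I chooses D. Subgame-perfect outcome: (D, c3) with payoffs (12, 12).
Now find the simultaneous Nash equilibrium.
Player I's best replies: c1→D; c2→A; c3→D.
Column's best replies: A→c3; B→c1; C→c3; D→c3.
The unique mutual best reply is (D, c3), giving (12, 12).
Column earns 12 sequentially versus 12 at the Nash outcome: unchanged.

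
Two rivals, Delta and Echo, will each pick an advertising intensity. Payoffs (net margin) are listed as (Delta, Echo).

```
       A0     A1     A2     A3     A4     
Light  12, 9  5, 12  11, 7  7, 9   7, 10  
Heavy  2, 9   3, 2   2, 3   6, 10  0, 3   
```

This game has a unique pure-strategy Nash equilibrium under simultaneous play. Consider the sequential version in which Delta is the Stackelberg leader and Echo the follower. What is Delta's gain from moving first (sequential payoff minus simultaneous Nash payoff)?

Work backward from Echo's decision.
- Light: Echo compares 9, 12, 7, 9, 10 and picks A1; Delta would get 5.
- Heavy: Echo compares 9, 2, 3, 10, 3 and picks A3; Delta would get 6.
Delta's induced payoffs are 5, 6, so Delta commits to Heavy. Subgame-perfect outcome: (Heavy, A3) with payoffs (6, 10).
For the simultaneous game, intersect best replies.
Delta's best replies: A0→Light; A1→Light; A2→Light; A3→Light; A4→Light.
Echo's best replies: Light→A1; Heavy→A3.
Only (Light, A1) has each player best-responding; Nash payoffs (5, 12).
Delta's commitment gain: 6 − 5 = 1.

1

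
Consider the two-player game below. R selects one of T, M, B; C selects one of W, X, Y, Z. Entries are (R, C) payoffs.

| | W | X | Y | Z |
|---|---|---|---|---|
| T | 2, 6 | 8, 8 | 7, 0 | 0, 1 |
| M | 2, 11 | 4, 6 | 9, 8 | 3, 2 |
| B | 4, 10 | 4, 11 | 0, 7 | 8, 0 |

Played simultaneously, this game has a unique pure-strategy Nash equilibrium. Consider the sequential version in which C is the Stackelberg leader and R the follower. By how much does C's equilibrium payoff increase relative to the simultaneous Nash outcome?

2

Work backward from R's decision.
- W → R plays B (best of 2, 2, 4); C gets 10.
- X → R plays T (best of 8, 4, 4); C gets 8.
- Y → R plays M (best of 7, 9, 0); C gets 8.
- Z → R plays B (best of 0, 3, 8); C gets 0.
Maximizing over 10, 8, 8, 0, C chooses W. Subgame-perfect outcome: (B, W) with payoffs (4, 10).
Now find the simultaneous Nash equilibrium.
R's best replies: W→B; X→T; Y→M; Z→B.
C's best replies: T→X; M→W; B→X.
The unique mutual best reply is (T, X), giving (8, 8).
C's commitment gain: 10 − 8 = 2.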